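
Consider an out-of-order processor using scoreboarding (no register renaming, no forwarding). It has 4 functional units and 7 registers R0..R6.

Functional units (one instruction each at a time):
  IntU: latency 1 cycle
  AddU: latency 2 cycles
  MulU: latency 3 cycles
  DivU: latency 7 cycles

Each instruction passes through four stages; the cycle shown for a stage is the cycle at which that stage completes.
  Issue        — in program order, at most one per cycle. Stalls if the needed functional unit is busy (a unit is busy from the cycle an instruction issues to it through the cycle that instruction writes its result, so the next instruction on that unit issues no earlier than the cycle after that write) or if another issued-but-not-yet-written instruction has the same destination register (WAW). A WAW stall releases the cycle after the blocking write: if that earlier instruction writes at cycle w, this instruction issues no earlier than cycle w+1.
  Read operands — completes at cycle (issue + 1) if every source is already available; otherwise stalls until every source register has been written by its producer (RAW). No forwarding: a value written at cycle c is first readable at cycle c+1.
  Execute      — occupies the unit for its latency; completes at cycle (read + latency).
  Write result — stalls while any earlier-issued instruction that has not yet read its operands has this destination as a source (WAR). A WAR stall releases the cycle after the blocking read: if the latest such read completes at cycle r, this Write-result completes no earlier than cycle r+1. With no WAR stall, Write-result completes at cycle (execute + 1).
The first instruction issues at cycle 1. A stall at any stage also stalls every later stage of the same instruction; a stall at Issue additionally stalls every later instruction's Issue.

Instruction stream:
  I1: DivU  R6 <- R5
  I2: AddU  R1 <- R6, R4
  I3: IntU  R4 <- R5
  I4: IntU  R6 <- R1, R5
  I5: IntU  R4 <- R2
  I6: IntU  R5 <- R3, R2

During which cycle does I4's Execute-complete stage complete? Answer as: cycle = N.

[I1] 1/2/9/10
[I2] 2/11/13/14  (RAW R6: wait I1 write@10)
[I3] 3/4/5/12  (WAR R4: wait I2 read@11)
[I4] 13/15/16/17  (struct: IntU busy until I3 writes@12; RAW R1: wait I2 write@14)
[I5] 18/19/20/21  (struct: IntU busy until I4 writes@17)
[I6] 22/23/24/25  (struct: IntU busy until I5 writes@21)

cycle = 16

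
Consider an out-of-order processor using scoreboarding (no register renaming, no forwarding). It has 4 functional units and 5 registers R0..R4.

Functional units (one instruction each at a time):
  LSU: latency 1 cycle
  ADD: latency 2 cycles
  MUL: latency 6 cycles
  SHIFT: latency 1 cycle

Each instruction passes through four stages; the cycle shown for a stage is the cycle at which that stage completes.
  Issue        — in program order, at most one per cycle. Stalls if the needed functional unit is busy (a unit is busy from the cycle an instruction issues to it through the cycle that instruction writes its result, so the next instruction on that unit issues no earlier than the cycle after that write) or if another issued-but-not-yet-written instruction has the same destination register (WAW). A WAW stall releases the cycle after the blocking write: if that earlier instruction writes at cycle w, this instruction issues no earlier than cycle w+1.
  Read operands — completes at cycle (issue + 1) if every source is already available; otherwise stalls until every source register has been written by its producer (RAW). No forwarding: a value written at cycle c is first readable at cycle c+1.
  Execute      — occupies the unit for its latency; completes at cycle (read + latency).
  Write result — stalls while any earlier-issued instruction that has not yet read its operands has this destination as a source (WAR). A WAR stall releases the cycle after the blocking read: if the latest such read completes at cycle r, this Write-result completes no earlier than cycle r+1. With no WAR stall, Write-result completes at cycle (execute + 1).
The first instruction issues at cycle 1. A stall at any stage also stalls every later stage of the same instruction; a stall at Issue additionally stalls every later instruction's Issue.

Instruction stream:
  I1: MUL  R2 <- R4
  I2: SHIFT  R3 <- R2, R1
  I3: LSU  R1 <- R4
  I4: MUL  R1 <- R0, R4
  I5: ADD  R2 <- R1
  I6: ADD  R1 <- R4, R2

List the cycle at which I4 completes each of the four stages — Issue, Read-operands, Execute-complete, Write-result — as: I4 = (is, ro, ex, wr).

I4 = (12, 13, 19, 20)

I1 -> (1, 2, 8, 9)
I2 -> (2, 10, 11, 12)  // RAW R2: wait I1 write@9
I3 -> (3, 4, 5, 11)  // WAR R1: wait I2 read@10
I4 -> (12, 13, 19, 20)  // WAW R1: wait I3 write@11
I5 -> (13, 21, 23, 24)  // RAW R1: wait I4 write@20
I6 -> (25, 26, 28, 29)  // struct: ADD busy until I5 writes@24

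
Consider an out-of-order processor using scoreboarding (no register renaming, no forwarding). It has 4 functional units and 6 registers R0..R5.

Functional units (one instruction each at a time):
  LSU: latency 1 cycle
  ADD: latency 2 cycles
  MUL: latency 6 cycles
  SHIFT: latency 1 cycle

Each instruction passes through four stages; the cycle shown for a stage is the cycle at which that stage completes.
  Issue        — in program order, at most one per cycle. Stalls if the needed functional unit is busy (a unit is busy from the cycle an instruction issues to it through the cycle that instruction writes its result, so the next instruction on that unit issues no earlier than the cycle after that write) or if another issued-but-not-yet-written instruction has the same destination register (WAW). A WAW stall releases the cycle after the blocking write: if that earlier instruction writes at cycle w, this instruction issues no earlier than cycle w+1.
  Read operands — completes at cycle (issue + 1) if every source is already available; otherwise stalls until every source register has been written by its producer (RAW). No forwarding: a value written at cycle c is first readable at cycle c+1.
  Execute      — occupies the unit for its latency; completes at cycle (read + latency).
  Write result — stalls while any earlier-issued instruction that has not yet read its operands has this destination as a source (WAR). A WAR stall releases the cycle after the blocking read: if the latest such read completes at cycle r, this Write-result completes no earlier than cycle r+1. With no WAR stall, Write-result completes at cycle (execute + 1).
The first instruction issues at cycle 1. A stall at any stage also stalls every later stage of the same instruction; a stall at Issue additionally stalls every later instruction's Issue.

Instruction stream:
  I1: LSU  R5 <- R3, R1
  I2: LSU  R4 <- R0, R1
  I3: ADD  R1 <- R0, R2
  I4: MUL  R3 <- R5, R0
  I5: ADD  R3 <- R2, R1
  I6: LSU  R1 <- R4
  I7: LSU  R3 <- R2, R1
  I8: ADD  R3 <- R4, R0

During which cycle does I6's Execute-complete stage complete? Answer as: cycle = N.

I1: IS=1 RO=2 EX=3 WR=4
I2: IS=5 RO=6 EX=7 WR=8  [struct: LSU busy until I1 writes@4]
I3: IS=6 RO=7 EX=9 WR=10
I4: IS=7 RO=8 EX=14 WR=15
I5: IS=16 RO=17 EX=19 WR=20  [WAW R3: wait I4 write@15]
I6: IS=17 RO=18 EX=19 WR=20
I7: IS=21 RO=22 EX=23 WR=24  [struct: LSU busy until I6 writes@20]
I8: IS=25 RO=26 EX=28 WR=29  [WAW R3: wait I7 write@24]

cycle = 19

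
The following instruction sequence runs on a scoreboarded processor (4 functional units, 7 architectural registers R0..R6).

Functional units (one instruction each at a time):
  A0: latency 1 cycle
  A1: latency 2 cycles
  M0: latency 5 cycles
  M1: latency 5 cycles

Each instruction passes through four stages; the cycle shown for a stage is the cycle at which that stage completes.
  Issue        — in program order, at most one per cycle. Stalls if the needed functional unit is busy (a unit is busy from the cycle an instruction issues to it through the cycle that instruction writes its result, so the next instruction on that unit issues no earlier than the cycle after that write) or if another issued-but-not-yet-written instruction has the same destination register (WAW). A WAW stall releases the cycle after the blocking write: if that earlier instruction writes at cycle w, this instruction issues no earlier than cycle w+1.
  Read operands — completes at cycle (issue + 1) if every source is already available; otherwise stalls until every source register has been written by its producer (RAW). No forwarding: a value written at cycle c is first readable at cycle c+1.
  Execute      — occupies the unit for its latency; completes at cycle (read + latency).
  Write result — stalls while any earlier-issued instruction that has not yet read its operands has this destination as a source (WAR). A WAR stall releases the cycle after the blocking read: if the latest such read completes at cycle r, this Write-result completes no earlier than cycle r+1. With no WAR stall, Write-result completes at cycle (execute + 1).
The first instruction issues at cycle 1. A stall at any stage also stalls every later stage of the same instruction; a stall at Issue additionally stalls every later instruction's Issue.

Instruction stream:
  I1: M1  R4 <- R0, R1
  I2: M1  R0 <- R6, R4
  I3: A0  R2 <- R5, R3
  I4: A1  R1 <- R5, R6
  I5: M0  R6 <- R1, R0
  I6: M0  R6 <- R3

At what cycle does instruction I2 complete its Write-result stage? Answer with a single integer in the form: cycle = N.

cycle = 16

I1: IS=1 RO=2 EX=7 WR=8
I2: IS=9 RO=10 EX=15 WR=16  [struct: M1 busy until I1 writes@8]
I3: IS=10 RO=11 EX=12 WR=13
I4: IS=11 RO=12 EX=14 WR=15
I5: IS=12 RO=17 EX=22 WR=23  [RAW R0: wait I2 write@16]
I6: IS=24 RO=25 EX=30 WR=31  [struct: M0 busy until I5 writes@23]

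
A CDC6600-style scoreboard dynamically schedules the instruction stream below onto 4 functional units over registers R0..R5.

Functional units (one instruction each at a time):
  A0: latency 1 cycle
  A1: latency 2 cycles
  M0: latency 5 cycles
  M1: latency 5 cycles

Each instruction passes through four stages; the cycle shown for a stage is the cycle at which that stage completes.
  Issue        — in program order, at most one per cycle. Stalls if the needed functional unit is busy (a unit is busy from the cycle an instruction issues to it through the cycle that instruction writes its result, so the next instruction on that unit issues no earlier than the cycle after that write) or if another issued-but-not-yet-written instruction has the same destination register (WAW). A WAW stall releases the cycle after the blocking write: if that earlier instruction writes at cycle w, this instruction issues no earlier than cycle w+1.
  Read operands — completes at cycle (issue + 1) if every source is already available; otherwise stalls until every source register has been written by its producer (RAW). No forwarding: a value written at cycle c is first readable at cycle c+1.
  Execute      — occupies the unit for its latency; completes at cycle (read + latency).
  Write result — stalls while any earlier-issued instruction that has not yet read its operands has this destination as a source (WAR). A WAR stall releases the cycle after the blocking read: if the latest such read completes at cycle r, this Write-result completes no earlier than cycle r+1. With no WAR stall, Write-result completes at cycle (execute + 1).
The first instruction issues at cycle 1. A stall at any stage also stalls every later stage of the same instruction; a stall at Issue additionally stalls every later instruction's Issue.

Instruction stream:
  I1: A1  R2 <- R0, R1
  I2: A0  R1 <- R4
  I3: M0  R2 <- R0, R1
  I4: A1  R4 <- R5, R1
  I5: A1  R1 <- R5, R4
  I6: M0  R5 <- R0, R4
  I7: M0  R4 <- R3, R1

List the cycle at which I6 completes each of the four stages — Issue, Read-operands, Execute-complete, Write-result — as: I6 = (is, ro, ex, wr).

I6 = (14, 15, 20, 21)

c1: issue I1 (A1)
c2: I1 read-ops · issue I2 (A0)
c3: I2 read-ops
c4: I1 finished on A1 · I2 finished on A0
c5: I1→R2 · I2→R1
c6: issue I3 (M0)
c7: I3 read-ops · issue I4 (A1)
c8: I4 read-ops
c10: I4 finished on A1
c11: I4→R4
c12: I3 finished on M0 · issue I5 (A1)
c13: I3→R2 · I5 read-ops
c14: issue I6 (M0)
c15: I5 finished on A1 · I6 read-ops
c16: I5→R1
c20: I6 finished on M0
c21: I6→R5
c22: issue I7 (M0)
c23: I7 read-ops
c28: I7 finished on M0
c29: I7→R4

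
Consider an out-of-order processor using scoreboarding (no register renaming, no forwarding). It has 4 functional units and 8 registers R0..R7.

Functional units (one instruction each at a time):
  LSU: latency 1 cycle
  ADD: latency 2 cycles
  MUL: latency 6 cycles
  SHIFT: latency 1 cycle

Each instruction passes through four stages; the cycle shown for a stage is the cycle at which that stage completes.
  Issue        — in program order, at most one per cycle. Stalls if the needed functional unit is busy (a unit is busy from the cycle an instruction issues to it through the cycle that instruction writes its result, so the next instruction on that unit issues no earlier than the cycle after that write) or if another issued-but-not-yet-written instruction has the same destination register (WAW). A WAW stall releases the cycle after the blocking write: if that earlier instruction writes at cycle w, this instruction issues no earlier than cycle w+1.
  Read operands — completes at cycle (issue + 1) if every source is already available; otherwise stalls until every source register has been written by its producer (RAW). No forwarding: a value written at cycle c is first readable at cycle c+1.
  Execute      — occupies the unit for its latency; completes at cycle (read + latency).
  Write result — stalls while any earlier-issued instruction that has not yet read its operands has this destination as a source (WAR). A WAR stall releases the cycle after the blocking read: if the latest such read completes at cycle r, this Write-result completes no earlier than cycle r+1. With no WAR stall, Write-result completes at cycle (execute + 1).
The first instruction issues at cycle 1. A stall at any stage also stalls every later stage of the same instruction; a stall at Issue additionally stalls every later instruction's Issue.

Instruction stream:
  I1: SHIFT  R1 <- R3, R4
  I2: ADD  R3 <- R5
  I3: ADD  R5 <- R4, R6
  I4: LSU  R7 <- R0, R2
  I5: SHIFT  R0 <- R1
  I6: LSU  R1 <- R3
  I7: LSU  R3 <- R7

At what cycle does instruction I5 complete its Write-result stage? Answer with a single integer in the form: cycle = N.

I1: IS=1 RO=2 EX=3 WR=4
I2: IS=2 RO=3 EX=5 WR=6
I3: IS=7 RO=8 EX=10 WR=11  [struct: ADD busy until I2 writes@6]
I4: IS=8 RO=9 EX=10 WR=11
I5: IS=9 RO=10 EX=11 WR=12
I6: IS=12 RO=13 EX=14 WR=15  [struct: LSU busy until I4 writes@11]
I7: IS=16 RO=17 EX=18 WR=19  [struct: LSU busy until I6 writes@15]

cycle = 12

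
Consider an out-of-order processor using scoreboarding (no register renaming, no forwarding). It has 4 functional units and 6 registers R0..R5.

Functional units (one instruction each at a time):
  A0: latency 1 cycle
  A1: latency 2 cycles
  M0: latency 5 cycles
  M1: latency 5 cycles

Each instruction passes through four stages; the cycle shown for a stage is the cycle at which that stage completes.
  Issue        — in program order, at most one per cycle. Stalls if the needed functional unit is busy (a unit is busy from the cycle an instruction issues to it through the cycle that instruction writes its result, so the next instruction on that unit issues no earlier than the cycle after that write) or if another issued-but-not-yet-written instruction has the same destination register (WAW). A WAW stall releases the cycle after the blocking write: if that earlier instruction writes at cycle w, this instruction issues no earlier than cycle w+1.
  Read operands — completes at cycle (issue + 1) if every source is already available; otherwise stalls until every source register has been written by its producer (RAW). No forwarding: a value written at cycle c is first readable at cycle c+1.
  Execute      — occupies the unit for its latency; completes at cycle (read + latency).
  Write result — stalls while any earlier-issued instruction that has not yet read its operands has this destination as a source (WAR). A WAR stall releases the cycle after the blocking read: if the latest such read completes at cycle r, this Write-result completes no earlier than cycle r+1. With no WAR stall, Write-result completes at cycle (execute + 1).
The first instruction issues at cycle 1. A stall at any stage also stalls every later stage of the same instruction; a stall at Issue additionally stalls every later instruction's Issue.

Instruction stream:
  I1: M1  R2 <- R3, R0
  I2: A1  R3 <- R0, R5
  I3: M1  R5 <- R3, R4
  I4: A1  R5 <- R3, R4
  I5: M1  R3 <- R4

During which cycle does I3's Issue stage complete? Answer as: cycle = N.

I1 -> (1, 2, 7, 8)
I2 -> (2, 3, 5, 6)
I3 -> (9, 10, 15, 16)  // struct: M1 busy until I1 writes@8
I4 -> (17, 18, 20, 21)  // WAW R5: wait I3 write@16
I5 -> (18, 19, 24, 25)

cycle = 9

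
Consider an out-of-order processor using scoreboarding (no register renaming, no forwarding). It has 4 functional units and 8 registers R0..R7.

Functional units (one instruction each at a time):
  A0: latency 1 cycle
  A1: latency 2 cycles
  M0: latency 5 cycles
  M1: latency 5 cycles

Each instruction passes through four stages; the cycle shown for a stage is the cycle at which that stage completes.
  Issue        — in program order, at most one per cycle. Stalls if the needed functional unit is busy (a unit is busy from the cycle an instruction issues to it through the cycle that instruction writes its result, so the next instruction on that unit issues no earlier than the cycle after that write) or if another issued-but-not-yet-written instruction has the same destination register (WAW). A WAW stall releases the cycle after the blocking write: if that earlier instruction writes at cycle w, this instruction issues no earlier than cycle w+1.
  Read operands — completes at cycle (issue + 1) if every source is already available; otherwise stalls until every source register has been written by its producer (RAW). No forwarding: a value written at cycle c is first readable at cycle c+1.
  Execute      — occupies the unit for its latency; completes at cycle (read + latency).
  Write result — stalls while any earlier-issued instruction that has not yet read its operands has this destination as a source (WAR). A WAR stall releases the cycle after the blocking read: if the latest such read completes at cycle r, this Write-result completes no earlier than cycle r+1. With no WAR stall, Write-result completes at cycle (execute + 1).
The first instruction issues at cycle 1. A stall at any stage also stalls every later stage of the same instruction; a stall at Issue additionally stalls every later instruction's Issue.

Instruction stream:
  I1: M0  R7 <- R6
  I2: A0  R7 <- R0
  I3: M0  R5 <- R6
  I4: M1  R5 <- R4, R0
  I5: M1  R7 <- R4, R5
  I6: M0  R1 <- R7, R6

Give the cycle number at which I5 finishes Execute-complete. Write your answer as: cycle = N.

[I1] 1/2/7/8
[I2] 9/10/11/12  (WAW R7: wait I1 write@8)
[I3] 10/11/16/17
[I4] 18/19/24/25  (WAW R5: wait I3 write@17)
[I5] 26/27/32/33  (struct: M1 busy until I4 writes@25)
[I6] 27/34/39/40  (RAW R7: wait I5 write@33)

cycle = 32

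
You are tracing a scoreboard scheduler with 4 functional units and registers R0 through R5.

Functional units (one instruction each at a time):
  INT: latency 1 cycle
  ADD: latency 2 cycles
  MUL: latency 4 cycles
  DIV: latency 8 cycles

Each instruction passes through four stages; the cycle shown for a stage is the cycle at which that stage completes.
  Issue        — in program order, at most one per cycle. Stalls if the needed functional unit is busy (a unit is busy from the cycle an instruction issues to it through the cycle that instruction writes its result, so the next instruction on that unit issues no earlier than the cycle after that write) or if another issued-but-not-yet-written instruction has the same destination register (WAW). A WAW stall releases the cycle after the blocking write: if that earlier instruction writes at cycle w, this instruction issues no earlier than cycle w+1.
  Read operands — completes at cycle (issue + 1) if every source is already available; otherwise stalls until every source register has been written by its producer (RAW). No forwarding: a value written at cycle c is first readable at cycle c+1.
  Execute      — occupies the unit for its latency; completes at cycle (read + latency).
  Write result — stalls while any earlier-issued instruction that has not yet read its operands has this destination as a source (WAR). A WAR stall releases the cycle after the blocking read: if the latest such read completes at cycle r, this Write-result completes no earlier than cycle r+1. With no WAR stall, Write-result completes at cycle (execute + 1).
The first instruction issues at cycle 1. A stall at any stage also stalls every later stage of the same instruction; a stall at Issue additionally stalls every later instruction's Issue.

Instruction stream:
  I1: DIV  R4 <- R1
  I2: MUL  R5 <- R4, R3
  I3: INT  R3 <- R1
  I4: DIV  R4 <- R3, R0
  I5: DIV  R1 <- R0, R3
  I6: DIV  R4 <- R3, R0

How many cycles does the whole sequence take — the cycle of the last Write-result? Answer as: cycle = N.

[I1] 1/2/10/11
[I2] 2/12/16/17  (RAW R4: wait I1 write@11)
[I3] 3/4/5/13  (WAR R3: wait I2 read@12)
[I4] 12/14/22/23  (struct: DIV busy until I1 writes@11; RAW R3: wait I3 write@13)
[I5] 24/25/33/34  (struct: DIV busy until I4 writes@23)
[I6] 35/36/44/45  (struct: DIV busy until I5 writes@34)

cycle = 45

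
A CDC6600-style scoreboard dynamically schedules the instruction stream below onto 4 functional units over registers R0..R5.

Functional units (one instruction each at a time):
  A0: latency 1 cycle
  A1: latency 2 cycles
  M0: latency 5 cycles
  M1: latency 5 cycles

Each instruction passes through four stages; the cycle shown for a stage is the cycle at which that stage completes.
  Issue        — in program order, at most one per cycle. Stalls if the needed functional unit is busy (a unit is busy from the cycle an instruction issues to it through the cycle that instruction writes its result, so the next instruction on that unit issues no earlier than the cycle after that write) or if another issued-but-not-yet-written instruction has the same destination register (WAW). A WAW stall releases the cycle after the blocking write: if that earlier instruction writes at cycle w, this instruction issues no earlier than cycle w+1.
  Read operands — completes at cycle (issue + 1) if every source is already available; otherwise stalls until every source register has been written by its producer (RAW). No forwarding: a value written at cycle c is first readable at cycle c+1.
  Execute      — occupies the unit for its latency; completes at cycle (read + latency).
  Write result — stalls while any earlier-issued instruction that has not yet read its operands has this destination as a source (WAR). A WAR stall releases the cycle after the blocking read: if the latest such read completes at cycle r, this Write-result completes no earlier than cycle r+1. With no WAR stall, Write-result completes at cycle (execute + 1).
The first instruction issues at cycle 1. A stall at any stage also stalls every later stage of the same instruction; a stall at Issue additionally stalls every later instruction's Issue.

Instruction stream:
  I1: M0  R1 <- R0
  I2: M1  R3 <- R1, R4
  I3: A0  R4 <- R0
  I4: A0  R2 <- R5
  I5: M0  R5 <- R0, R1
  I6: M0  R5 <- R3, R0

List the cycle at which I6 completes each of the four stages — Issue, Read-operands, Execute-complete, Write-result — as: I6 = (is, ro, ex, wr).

I6 = (20, 21, 26, 27)

I1 -> (1, 2, 7, 8)
I2 -> (2, 9, 14, 15)  // RAW R1: wait I1 write@8
I3 -> (3, 4, 5, 10)  // WAR R4: wait I2 read@9
I4 -> (11, 12, 13, 14)  // struct: A0 busy until I3 writes@10
I5 -> (12, 13, 18, 19)
I6 -> (20, 21, 26, 27)  // struct: M0 busy until I5 writes@19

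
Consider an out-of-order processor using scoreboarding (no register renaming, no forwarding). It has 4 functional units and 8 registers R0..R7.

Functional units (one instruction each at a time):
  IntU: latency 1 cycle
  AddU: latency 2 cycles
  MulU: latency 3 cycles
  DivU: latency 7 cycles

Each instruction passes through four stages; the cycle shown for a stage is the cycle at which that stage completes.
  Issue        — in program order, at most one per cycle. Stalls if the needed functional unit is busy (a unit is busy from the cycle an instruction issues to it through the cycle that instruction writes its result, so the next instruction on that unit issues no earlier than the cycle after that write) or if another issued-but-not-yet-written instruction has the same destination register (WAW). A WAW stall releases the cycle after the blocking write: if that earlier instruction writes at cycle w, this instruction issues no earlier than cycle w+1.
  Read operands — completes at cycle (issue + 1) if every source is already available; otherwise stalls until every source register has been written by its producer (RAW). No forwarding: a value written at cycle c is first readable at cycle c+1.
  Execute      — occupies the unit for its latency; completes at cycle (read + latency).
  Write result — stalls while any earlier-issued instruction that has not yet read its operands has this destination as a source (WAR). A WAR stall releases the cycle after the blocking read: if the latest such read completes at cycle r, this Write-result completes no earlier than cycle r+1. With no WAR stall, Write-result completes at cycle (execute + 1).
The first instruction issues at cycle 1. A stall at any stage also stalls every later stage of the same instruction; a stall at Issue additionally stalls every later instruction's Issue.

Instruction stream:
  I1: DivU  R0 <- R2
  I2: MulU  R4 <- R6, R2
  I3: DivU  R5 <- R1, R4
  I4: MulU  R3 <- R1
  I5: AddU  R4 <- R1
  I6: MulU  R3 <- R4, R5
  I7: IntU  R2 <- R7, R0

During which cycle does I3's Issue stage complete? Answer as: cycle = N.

cycle = 11

  I1 | 1 | 2 | 9 | 10
  I2 | 2 | 3 | 6 | 7
  I3 | 11 | 12 | 19 | 20   struct: DivU busy until I1 writes@10
  I4 | 12 | 13 | 16 | 17
  I5 | 13 | 14 | 16 | 17
  I6 | 18 | 21 | 24 | 25   struct: MulU busy until I4 writes@17 · RAW R5: wait I3 write@20
  I7 | 19 | 20 | 21 | 22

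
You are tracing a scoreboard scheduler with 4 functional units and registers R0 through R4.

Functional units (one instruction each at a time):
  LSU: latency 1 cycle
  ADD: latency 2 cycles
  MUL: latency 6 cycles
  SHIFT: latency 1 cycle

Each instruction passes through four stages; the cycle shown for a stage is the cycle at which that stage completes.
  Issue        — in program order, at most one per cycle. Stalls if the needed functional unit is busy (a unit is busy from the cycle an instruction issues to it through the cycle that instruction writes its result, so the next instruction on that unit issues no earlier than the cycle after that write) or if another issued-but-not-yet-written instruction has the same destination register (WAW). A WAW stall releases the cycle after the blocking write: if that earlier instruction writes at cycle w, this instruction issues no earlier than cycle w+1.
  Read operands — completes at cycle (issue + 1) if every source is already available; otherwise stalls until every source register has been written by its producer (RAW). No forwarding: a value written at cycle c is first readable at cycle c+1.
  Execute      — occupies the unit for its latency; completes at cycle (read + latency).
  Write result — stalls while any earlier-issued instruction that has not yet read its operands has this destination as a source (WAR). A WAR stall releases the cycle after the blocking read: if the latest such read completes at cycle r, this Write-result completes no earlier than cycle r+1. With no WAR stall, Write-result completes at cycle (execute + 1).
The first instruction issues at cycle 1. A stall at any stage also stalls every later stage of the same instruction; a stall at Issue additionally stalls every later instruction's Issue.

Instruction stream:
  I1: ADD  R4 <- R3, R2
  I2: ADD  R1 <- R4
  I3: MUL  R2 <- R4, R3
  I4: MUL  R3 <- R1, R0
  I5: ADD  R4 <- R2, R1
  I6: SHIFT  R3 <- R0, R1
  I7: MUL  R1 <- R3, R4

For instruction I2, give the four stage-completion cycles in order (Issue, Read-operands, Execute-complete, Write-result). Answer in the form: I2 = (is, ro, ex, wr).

  I1 | 1 | 2 | 4 | 5
  I2 | 6 | 7 | 9 | 10   struct: ADD busy until I1 writes@5
  I3 | 7 | 8 | 14 | 15
  I4 | 16 | 17 | 23 | 24   struct: MUL busy until I3 writes@15
  I5 | 17 | 18 | 20 | 21
  I6 | 25 | 26 | 27 | 28   WAW R3: wait I4 write@24
  I7 | 26 | 29 | 35 | 36   RAW R3: wait I6 write@28

I2 = (6, 7, 9, 10)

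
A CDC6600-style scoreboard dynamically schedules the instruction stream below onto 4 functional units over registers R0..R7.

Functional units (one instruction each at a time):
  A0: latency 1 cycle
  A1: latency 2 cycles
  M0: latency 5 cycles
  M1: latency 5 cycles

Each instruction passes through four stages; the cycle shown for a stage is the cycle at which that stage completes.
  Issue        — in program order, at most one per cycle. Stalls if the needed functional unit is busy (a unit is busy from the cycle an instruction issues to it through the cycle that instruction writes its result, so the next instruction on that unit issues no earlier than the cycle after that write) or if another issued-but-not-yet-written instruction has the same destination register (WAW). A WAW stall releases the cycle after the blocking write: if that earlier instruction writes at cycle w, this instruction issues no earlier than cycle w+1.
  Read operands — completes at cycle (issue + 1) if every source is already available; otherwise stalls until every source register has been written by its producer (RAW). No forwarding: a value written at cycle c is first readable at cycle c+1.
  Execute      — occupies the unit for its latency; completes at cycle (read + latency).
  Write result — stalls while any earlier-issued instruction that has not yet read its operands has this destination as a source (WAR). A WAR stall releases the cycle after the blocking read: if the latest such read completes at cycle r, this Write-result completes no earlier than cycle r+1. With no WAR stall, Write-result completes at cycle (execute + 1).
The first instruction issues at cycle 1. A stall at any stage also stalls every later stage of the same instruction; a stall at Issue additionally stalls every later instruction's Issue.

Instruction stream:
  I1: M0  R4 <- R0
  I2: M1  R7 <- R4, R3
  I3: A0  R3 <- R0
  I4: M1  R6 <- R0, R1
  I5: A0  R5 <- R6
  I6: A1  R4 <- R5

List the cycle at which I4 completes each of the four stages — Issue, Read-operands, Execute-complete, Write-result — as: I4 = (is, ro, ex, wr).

  I1 | 1 | 2 | 7 | 8
  I2 | 2 | 9 | 14 | 15   RAW R4: wait I1 write@8
  I3 | 3 | 4 | 5 | 10   WAR R3: wait I2 read@9
  I4 | 16 | 17 | 22 | 23   struct: M1 busy until I2 writes@15
  I5 | 17 | 24 | 25 | 26   RAW R6: wait I4 write@23
  I6 | 18 | 27 | 29 | 30   RAW R5: wait I5 write@26

I4 = (16, 17, 22, 23)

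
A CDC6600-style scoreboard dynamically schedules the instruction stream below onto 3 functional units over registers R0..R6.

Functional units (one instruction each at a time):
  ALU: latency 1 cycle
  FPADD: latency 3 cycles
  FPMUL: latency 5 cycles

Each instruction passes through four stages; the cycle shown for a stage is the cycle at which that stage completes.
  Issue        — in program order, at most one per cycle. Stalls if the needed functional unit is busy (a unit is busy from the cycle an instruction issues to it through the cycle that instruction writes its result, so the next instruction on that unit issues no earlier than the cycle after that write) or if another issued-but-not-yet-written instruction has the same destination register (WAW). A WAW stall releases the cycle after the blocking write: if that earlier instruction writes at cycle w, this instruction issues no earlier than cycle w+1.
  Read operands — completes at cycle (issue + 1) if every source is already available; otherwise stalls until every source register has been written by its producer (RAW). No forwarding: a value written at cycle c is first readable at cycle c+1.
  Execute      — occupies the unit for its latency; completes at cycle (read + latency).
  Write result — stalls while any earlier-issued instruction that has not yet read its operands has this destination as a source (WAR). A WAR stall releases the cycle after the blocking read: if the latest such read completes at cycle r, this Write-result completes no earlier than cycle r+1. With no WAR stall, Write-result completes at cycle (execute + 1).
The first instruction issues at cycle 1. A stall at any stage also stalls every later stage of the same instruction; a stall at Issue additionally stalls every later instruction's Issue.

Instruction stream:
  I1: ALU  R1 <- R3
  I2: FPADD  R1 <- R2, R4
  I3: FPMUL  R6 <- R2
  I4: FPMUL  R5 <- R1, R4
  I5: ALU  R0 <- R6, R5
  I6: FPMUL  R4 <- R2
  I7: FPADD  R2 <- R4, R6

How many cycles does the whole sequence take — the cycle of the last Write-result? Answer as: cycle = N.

cycle = 34

[1] I1 dispatched to ALU
[2] I1 operands ready
[3] I1 complete
[4] R1←I1
[5] I2 dispatched to FPADD
[6] I2 operands ready, I3 dispatched to FPMUL
[7] I3 operands ready
[9] I2 complete
[10] R1←I2
[12] I3 complete
[13] R6←I3
[14] I4 dispatched to FPMUL
[15] I4 operands ready, I5 dispatched to ALU
[20] I4 complete
[21] R5←I4
[22] I5 operands ready, I6 dispatched to FPMUL
[23] I5 complete, I6 operands ready, I7 dispatched to FPADD
[24] R0←I5
[28] I6 complete
[29] R4←I6
[30] I7 operands ready
[33] I7 complete
[34] R2←I7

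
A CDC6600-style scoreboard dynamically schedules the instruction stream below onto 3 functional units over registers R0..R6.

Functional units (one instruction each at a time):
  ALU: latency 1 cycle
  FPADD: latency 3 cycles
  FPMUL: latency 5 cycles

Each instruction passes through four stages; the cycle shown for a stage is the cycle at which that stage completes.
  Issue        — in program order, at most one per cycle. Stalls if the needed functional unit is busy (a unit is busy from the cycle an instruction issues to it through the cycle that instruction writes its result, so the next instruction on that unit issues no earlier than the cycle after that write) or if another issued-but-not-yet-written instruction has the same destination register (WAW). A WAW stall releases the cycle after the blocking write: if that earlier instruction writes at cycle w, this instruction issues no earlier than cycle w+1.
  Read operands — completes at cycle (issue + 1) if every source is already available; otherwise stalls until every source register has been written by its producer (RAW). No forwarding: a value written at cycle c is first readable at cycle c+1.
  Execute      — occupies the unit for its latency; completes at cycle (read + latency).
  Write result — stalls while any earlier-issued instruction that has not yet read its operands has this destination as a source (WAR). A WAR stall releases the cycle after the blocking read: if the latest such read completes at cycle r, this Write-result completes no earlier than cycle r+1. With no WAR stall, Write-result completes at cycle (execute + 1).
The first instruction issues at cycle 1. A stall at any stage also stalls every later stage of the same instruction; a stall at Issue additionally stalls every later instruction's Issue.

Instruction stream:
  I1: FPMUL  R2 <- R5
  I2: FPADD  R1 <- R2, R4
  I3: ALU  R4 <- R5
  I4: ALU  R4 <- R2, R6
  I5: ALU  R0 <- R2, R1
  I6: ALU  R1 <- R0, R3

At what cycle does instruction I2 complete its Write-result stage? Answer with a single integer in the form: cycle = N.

[I1] 1/2/7/8
[I2] 2/9/12/13  (RAW R2: wait I1 write@8)
[I3] 3/4/5/10  (WAR R4: wait I2 read@9)
[I4] 11/12/13/14  (struct: ALU busy until I3 writes@10)
[I5] 15/16/17/18  (struct: ALU busy until I4 writes@14)
[I6] 19/20/21/22  (struct: ALU busy until I5 writes@18)

cycle = 13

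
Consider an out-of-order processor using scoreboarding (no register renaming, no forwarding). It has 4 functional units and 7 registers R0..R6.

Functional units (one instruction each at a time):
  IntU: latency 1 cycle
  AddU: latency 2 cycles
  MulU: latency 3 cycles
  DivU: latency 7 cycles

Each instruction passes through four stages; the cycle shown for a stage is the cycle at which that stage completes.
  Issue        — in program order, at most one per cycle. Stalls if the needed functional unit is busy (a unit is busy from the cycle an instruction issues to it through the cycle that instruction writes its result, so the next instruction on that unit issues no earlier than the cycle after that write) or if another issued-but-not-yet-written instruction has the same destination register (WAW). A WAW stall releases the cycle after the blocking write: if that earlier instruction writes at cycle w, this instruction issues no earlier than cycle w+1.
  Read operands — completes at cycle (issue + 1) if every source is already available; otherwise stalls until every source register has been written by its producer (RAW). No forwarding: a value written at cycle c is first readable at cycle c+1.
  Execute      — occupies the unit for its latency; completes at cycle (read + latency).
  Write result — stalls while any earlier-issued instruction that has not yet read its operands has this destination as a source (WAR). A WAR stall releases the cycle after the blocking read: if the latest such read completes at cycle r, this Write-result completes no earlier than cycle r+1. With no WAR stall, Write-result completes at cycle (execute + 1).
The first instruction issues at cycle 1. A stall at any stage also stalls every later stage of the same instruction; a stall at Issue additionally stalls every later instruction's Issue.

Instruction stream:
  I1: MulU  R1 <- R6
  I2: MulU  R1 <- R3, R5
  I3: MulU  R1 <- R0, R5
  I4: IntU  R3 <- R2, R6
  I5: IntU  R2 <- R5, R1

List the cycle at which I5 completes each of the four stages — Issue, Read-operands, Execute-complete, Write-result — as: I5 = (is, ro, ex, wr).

I5 = (18, 19, 20, 21)

I1  is:1  ro:2  ex:5  wr:6
I2  is:7  ro:8  ex:11  wr:12  — struct: MulU busy until I1 writes@6
I3  is:13  ro:14  ex:17  wr:18  — struct: MulU busy until I2 writes@12
I4  is:14  ro:15  ex:16  wr:17
I5  is:18  ro:19  ex:20  wr:21  — struct: IntU busy until I4 writes@17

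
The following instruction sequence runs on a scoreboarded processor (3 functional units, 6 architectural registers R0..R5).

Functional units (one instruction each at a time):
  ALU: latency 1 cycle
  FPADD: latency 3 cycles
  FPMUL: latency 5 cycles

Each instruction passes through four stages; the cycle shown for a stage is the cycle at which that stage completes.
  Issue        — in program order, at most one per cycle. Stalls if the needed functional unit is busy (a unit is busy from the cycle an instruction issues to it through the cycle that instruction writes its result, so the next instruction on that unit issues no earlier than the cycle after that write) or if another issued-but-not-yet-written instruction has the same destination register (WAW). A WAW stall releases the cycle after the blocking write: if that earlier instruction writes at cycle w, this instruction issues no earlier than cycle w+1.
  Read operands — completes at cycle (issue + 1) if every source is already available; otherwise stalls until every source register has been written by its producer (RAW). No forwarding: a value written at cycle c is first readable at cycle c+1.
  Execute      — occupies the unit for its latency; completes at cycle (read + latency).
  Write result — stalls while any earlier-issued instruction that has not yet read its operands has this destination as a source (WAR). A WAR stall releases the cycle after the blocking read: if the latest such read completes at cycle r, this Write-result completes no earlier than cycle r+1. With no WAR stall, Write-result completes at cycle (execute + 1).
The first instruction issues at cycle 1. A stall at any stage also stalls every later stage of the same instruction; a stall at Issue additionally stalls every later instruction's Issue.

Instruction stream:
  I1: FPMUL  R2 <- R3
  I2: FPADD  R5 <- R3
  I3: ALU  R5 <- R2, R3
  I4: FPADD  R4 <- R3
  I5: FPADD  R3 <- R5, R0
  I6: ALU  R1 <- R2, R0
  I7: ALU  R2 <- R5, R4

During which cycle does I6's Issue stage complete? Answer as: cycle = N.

cycle = 16

I1: IS=1 RO=2 EX=7 WR=8
I2: IS=2 RO=3 EX=6 WR=7
I3: IS=8 RO=9 EX=10 WR=11  [WAW R5: wait I2 write@7]
I4: IS=9 RO=10 EX=13 WR=14
I5: IS=15 RO=16 EX=19 WR=20  [struct: FPADD busy until I4 writes@14]
I6: IS=16 RO=17 EX=18 WR=19
I7: IS=20 RO=21 EX=22 WR=23  [struct: ALU busy until I6 writes@19]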